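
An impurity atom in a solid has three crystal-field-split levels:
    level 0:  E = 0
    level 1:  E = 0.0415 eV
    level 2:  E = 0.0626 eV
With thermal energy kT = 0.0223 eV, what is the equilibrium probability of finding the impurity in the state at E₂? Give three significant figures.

Eᵢ/kT = 0, 1.8610, 2.8072.
Z = Σ e^(−Eᵢ/kT) = e^(−0) + e^(−1.8610) + e^(−2.8072) = 1.0000 + 0.15552 + 0.060374 = 1.2159.
P₂ = e^(−E₂/kT) / Z = 0.060374/1.2159 = 0.0497.

0.0497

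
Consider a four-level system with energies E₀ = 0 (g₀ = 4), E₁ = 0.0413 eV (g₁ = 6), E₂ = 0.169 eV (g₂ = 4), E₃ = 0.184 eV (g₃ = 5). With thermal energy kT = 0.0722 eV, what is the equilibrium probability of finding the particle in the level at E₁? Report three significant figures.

0.415

Eᵢ/kT = 0, 0.57202, 2.3407, 2.5485.
Z = Σ gᵢe^(−Eᵢ/kT) = 4·e^(−0) + 6·e^(−0.57202) + 4·e^(−2.3407) + 5·e^(−2.5485) = 4.0000 + 3.3863 + 0.38504 + 0.39099 = 8.1623.
P₁ = g₁ e^(−E₁/kT) / Z = 3.3863/8.1623 = 0.415.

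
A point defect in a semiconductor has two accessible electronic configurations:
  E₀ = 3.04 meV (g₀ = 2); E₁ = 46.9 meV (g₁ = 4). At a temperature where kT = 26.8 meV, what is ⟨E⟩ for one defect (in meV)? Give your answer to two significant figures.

15 meV

Eᵢ/kT = 0.1134, 1.750.
Z = Σ gᵢe^(−Eᵢ/kT) = 2·e^(−0.1134) + 4·e^(−1.750) = 1.786 + 0.6951 = 2.481.
⟨E⟩ = Σ Eᵢ gᵢe^(−Eᵢ/kT) / Z = (3.04·1.786 + 46.9·0.6951) / 2.481 = 15 meV.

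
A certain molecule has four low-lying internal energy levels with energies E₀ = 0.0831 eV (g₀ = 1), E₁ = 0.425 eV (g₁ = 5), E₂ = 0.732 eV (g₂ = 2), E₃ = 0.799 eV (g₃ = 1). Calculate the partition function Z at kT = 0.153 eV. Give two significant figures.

Eᵢ/kT = 0.5431, 2.778, 4.784, 5.222.
Z = Σ gᵢe^(−Eᵢ/kT) = 1·e^(−0.5431) + 5·e^(−2.778) + 2·e^(−4.784) + 1·e^(−5.222) = 0.5809 + 0.3108 + 0.01672 + 0.005397 = 0.9138.

Z = 0.91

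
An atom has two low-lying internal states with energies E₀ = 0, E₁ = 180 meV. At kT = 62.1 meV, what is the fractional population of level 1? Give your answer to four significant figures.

Eᵢ/kT = 0, 2.89855.
Z = Σ e^(−Eᵢ/kT) = e^(−0) + e^(−2.89855) = 1.00000 + 0.0551031 = 1.05510.
P₁ = e^(−E₁/kT) / Z = 0.0551031/1.05510 = 0.05223.

0.05223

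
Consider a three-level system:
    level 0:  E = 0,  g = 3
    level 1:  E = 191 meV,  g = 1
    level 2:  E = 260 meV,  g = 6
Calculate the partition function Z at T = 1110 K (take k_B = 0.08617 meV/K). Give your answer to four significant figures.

k_BT = 0.08617 × 1110 K = 95.6487 meV.
Eᵢ/kT = 0, 1.99689, 2.71828.
Z = Σ gᵢe^(−Eᵢ/kT) = 3·e^(−0) + 1·e^(−1.99689) + 6·e^(−2.71828) = 3.00000 + 0.135757 + 0.395929 = 3.53169.

Z = 3.532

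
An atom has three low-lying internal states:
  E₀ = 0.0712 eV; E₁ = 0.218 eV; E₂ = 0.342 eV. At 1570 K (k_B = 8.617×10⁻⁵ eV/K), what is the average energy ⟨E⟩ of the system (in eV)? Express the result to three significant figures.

0.130 eV

k_BT = 8.617×10⁻⁵ × 1570 K = 0.13529 eV.
Eᵢ/kT = 0.52628, 1.6114, 2.5279.
Z = Σ e^(−Eᵢ/kT) = e^(−0.52628) + e^(−1.6114) + e^(−2.5279) = 0.59080 + 0.19961 + 0.079826 = 0.87024.
⟨E⟩ = Σ Eᵢ e^(−Eᵢ/kT) / Z = (0.0712·0.59080 + 0.218·0.19961 + 0.342·0.079826) / 0.87024 = 0.130 eV.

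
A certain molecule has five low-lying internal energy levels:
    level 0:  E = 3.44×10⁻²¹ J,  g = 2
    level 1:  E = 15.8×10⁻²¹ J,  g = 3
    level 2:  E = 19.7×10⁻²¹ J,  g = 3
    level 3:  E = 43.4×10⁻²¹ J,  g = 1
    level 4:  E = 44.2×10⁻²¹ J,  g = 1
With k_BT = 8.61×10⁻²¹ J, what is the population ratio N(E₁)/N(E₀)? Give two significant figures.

0.36

n₁/n₀ = (g₁/g₀) exp[−(E₁−E₀)/kT] = (3/2) × exp(−(12.36 ×10⁻²¹ J)/(8.61 ×10⁻²¹ J)) = (3/2) × exp(-1.436) = 0.36.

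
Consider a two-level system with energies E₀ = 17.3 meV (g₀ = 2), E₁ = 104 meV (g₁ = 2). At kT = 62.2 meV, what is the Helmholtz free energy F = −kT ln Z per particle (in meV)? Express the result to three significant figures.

Eᵢ/kT = 0.27814, 1.6720.
Z = Σ gᵢe^(−Eᵢ/kT) = 2·e^(−0.27814) + 2·e^(−1.6720) = 1.5144 + 0.37574 = 1.8901.
F = −kT ln Z = −62.2 × ln(1.8901) = −62.2 × 0.63663 = -39.6 meV.

-39.6 meV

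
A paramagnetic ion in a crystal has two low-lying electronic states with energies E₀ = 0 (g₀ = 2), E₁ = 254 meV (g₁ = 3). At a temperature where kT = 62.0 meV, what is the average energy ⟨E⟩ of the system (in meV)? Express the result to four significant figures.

6.180 meV

Eᵢ/kT = 0, 4.09677.
Z = Σ gᵢe^(−Eᵢ/kT) = 2·e^(−0) + 3·e^(−4.09677) = 2.00000 + 0.0498789 = 2.04988.
⟨E⟩ = Σ Eᵢ gᵢe^(−Eᵢ/kT) / Z = (0·2.00000 + 254·0.0498789) / 2.04988 = 6.180 meV.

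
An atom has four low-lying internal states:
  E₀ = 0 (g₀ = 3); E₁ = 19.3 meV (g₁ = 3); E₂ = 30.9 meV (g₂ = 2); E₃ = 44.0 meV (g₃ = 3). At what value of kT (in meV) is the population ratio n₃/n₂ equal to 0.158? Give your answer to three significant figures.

n₃/n₂ = (g₃/g₂) exp[−(E₃−E₂)/kT] = 0.158.
⇒ (E₃−E₂)/kT = ln((3/2)/0.158) = ln(9.4937) = 2.2506.
kT = 13.1 meV / 2.2506 = 5.82 meV.

5.82 meV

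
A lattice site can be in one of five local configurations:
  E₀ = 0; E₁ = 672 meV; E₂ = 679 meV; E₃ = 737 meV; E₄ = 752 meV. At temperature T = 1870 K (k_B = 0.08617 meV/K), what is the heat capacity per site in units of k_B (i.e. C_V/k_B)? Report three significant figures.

0.864

k_BT = 0.08617 × 1870 K = 161.14 meV.
Eᵢ/kT = 0, 4.1703, 4.2137, 4.5737, 4.6667.
Z = Σ e^(−Eᵢ/kT) = e^(−0) + e^(−4.1703) + e^(−4.2137) + e^(−4.5737) + e^(−4.6667) = 1.0000 + 0.015448 + 0.014792 + 0.010320 + 0.0094032 = 1.0500.
⟨E⟩ = 33.430 meV, ⟨E²⟩ = 23542 meV².
C_V/k_B = (⟨E²⟩ − ⟨E⟩²)/(kT)² = (23542 − 1117.6)/25966 = 0.864.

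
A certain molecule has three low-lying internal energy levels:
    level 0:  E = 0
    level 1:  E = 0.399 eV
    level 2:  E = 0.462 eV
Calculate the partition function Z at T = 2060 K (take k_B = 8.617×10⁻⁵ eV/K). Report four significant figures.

k_BT = 8.617×10⁻⁵ × 2060 K = 0.177510 eV.
Eᵢ/kT = 0, 2.24776, 2.60267.
Z = Σ e^(−Eᵢ/kT) = e^(−0) + e^(−2.24776) + e^(−2.60267) = 1.00000 + 0.105636 + 0.0740755 = 1.17971.

Z = 1.180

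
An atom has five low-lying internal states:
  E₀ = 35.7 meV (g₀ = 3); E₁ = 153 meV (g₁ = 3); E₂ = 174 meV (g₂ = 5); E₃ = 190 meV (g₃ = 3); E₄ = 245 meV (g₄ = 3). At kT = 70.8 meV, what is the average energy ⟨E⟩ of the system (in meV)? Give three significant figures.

88.1 meV

Eᵢ/kT = 0.50424, 2.1610, 2.4576, 2.6836, 3.4605.
Z = Σ gᵢe^(−Eᵢ/kT) = 3·e^(−0.50424) + 3·e^(−2.1610) + 5·e^(−2.4576) + 3·e^(−2.6836) + 3·e^(−3.4605) = 1.8119 + 0.34563 + 0.42820 + 0.20495 + 0.094242 = 2.8849.
⟨E⟩ = Σ Eᵢ gᵢe^(−Eᵢ/kT) / Z = (35.7·1.8119 + 153·0.34563 + 174·0.42820 + 190·0.20495 + 245·0.094242) / 2.8849 = 88.1 meV.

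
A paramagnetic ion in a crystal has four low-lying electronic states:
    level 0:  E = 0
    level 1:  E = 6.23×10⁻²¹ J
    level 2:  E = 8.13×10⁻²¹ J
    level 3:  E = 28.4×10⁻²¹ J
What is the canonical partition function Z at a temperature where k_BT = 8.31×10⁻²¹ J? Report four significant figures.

Z = 1.881

Eᵢ/kT = 0, 0.749699, 0.978339, 3.41757.
Z = Σ e^(−Eᵢ/kT) = e^(−0) + e^(−0.749699) + e^(−0.978339) + e^(−3.41757) = 1.00000 + 0.472509 + 0.375935 + 0.0327920 = 1.88124.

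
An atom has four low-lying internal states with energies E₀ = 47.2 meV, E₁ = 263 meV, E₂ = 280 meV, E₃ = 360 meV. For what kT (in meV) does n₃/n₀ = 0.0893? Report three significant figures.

129 meV

n₃/n₀ = exp[−(E₃−E₀)/kT] = 0.0893.
⇒ (E₃−E₀)/kT = ln(1/0.0893) = ln(11.198) = 2.4157.
kT = 312.8 meV / 2.4157 = 129 meV.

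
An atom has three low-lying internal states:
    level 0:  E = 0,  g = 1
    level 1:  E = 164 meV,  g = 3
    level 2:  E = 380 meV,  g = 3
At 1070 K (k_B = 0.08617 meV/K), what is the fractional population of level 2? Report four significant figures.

0.03129

k_BT = 0.08617 × 1070 K = 92.2019 meV.
Eᵢ/kT = 0, 1.77871, 4.12139.
Z = Σ gᵢe^(−Eᵢ/kT) = 1·e^(−0) + 3·e^(−1.77871) + 3·e^(−4.12139) = 1.00000 + 0.506567 + 0.0486659 = 1.55523.
P₂ = g₂ e^(−E₂/kT) / Z = 0.0486659/1.55523 = 0.03129.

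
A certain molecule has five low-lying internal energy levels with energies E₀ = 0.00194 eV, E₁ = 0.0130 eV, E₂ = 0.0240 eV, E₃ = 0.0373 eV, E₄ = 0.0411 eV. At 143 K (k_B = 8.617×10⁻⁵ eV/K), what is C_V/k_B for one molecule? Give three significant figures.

0.718

k_BT = 8.617×10⁻⁵ × 143 K = 0.012322 eV.
Eᵢ/kT = 0.15744, 1.0550, 1.9477, 3.0271, 3.3355.
Z = Σ e^(−Eᵢ/kT) = e^(−0.15744) + e^(−1.0550) + e^(−1.9477) + e^(−3.0271) + e^(−3.3355) = 0.85433 + 0.34819 + 0.14260 + 0.048456 + 0.035597 = 1.4292.
⟨E⟩ = 0.0090097 eV, ⟨E²⟩ = 0.00019014 eV².
C_V/k_B = (⟨E²⟩ − ⟨E⟩²)/(kT)² = (0.00019014 − 0.000081175)/0.00015183 = 0.718.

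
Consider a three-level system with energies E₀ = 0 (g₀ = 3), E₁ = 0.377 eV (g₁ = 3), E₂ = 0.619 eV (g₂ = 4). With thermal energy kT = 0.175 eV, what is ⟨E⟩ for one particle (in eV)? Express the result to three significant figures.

0.0587 eV

Eᵢ/kT = 0, 2.1543, 3.5371.
Z = Σ gᵢe^(−Eᵢ/kT) = 3·e^(−0) + 3·e^(−2.1543) + 4·e^(−3.5371) = 3.0000 + 0.34795 + 0.11639 = 3.4643.
⟨E⟩ = Σ Eᵢ gᵢe^(−Eᵢ/kT) / Z = (0·3.0000 + 0.377·0.34795 + 0.619·0.11639) / 3.4643 = 0.0587 eV.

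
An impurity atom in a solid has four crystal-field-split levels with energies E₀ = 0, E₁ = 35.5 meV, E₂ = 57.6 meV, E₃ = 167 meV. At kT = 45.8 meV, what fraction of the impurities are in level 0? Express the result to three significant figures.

Eᵢ/kT = 0, 0.77511, 1.2576, 3.6463.
Z = Σ e^(−Eᵢ/kT) = e^(−0) + e^(−0.77511) + e^(−1.2576) + e^(−3.6463) = 1.0000 + 0.46065 + 0.28434 + 0.026087 = 1.7711.
P₀ = e^(−E₀/kT) / Z = 1.0000/1.7711 = 0.565.

0.565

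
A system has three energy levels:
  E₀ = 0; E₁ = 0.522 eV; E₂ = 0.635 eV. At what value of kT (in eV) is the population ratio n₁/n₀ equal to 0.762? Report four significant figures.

n₁/n₀ = exp[−(E₁−E₀)/kT] = 0.762.
⇒ (E₁−E₀)/kT = ln(1/0.762) = ln(1.31234) = 0.271812.
kT = 0.522 eV / 0.271812 = 1.920 eV.

1.920 eV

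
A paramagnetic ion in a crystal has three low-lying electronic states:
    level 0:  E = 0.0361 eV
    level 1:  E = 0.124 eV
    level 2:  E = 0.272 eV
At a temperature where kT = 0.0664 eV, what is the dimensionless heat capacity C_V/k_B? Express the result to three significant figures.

0.516

Eᵢ/kT = 0.54367, 1.8675, 4.0964.
Z = Σ e^(−Eᵢ/kT) = e^(−0.54367) + e^(−1.8675) + e^(−4.0964) = 0.58061 + 0.15451 + 0.016632 = 0.75175.
⟨E⟩ = 0.059386 eV, ⟨E²⟩ = 0.0058037 eV².
C_V/k_B = (⟨E²⟩ − ⟨E⟩²)/(kT)² = (0.0058037 − 0.0035267)/0.0044090 = 0.516.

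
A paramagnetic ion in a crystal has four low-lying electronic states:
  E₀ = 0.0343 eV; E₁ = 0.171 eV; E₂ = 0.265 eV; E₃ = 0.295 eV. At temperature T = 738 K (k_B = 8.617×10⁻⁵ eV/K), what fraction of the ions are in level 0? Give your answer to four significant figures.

0.8623

k_BT = 8.617×10⁻⁵ × 738 K = 0.0635935 eV.
Eᵢ/kT = 0.539363, 2.68895, 4.16709, 4.63884.
Z = Σ e^(−Eᵢ/kT) = e^(−0.539363) + e^(−2.68895) + e^(−4.16709) + e^(−4.63884) = 0.583120 + 0.0679523 + 0.0154973 + 0.00966891 = 0.676239.
P₀ = e^(−E₀/kT) / Z = 0.583120/0.676239 = 0.8623.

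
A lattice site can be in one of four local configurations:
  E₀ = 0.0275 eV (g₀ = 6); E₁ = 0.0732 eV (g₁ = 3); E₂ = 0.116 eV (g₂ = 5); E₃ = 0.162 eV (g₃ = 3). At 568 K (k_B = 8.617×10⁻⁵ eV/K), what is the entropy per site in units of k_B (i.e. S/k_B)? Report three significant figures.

k_BT = 8.617×10⁻⁵ × 568 K = 0.048945 eV.
Eᵢ/kT = 0.56186, 1.4956, 2.3700, 3.3098.
Z = Σ gᵢe^(−Eᵢ/kT) = 6·e^(−0.56186) + 3·e^(−1.4956) + 5·e^(−2.3700) + 3·e^(−3.3098) = 3.4209 + 0.67234 + 0.46740 + 0.10957 = 4.6702.
⟨E⟩ = Σ EᵢPᵢ = 0.046092 eV.
S/k_B = ln Z + ⟨E⟩/kT = ln(4.6702) + 0.046092/0.048945 = 1.5412 + 0.94171 = 2.48.

2.48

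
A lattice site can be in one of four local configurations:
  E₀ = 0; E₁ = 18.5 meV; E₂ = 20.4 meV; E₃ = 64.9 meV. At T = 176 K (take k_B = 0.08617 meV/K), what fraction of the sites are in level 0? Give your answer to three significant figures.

0.637

k_BT = 0.08617 × 176 K = 15.166 meV.
Eᵢ/kT = 0, 1.2198, 1.3451, 4.2793.
Z = Σ e^(−Eᵢ/kT) = e^(−0) + e^(−1.2198) + e^(−1.3451) + e^(−4.2793) = 1.0000 + 0.29529 + 0.26051 + 0.013852 = 1.5697.
P₀ = e^(−E₀/kT) / Z = 1.0000/1.5697 = 0.637.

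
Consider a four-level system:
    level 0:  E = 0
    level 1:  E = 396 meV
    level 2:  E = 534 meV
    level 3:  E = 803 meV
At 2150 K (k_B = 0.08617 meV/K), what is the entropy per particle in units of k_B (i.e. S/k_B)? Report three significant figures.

0.568

k_BT = 0.08617 × 2150 K = 185.27 meV.
Eᵢ/kT = 0, 2.1374, 2.8823, 4.3342.
Z = Σ e^(−Eᵢ/kT) = e^(−0) + e^(−2.1374) + e^(−2.8823) + e^(−4.3342) = 1.0000 + 0.11796 + 0.056006 + 0.013112 = 1.1871.
⟨E⟩ = Σ EᵢPᵢ = 73.413 meV.
S/k_B = ln Z + ⟨E⟩/kT = ln(1.1871) + 73.413/185.27 = 0.17151 + 0.39625 = 0.568.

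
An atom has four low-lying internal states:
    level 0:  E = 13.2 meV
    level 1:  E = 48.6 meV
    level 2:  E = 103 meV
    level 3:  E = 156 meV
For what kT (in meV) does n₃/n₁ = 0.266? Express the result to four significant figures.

n₃/n₁ = exp[−(E₃−E₁)/kT] = 0.266.
⇒ (E₃−E₁)/kT = ln(1/0.266) = ln(3.75940) = 1.32426.
kT = 107.4 meV / 1.32426 = 81.10 meV.

81.10 meV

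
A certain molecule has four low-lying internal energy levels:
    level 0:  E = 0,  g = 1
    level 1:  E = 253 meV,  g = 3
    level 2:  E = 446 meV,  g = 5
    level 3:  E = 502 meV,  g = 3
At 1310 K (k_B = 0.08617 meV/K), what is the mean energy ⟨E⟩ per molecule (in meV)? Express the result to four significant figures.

97.38 meV

k_BT = 0.08617 × 1310 K = 112.883 meV.
Eᵢ/kT = 0, 2.24126, 3.95099, 4.44708.
Z = Σ gᵢe^(−Eᵢ/kT) = 1·e^(−0) + 3·e^(−2.24126) + 5·e^(−3.95099) + 3·e^(−4.44708) = 1.00000 + 0.318973 + 0.0961782 + 0.0351382 = 1.45029.
⟨E⟩ = Σ Eᵢ gᵢe^(−Eᵢ/kT) / Z = (0·1.00000 + 253·0.318973 + 446·0.0961782 + 502·0.0351382) / 1.45029 = 97.38 meV.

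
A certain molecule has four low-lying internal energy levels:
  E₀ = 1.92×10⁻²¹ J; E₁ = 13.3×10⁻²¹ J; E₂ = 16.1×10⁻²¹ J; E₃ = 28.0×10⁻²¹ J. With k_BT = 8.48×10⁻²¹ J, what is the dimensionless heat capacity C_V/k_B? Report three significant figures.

Eᵢ/kT = 0.22642, 1.5684, 1.8986, 3.3019.
Z = Σ e^(−Eᵢ/kT) = e^(−0.22642) + e^(−1.5684) + e^(−1.8986) + e^(−3.3019) = 0.79738 + 0.20838 + 0.14978 + 0.036813 = 1.1924.
⟨E⟩ = 6.4950, ⟨E²⟩ = 90.142.
C_V/k_B = (⟨E²⟩ − ⟨E⟩²)/(kT)² = (90.142 − 42.185)/71.910 = 0.667.

0.667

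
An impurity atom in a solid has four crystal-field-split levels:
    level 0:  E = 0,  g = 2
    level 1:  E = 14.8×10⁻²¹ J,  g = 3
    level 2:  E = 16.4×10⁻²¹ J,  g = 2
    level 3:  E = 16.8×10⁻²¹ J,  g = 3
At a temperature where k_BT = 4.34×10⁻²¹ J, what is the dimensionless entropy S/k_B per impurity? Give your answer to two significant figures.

Eᵢ/kT = 0, 3.410, 3.779, 3.871.
Z = Σ gᵢe^(−Eᵢ/kT) = 2·e^(−0) + 3·e^(−3.410) + 2·e^(−3.779) + 3·e^(−3.871) = 2.000 + 0.09912 + 0.04569 + 0.06251 = 2.207.
⟨E⟩ = Σ EᵢPᵢ = 1.480 ×10⁻²¹ J.
S/k_B = ln Z + ⟨E⟩/kT = ln(2.207) + 1.480/4.34 = 0.7916 + 0.3410 = 1.1.

1.1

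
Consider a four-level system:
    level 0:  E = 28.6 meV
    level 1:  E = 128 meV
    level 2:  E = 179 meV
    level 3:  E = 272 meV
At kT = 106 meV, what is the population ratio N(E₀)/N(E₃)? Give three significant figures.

n₀/n₃ = exp[−(E₀−E₃)/kT] = exp(−(-243.4 meV)/(106 meV)) = exp(2.2962) = 9.94.

9.94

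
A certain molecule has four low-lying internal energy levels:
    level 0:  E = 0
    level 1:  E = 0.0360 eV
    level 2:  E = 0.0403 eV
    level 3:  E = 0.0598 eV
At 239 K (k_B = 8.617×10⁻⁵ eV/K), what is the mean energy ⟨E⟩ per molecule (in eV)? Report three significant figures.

0.0111 eV

k_BT = 8.617×10⁻⁵ × 239 K = 0.020595 eV.
Eᵢ/kT = 0, 1.7480, 1.9568, 2.9036.
Z = Σ e^(−Eᵢ/kT) = e^(−0) + e^(−1.7480) + e^(−1.9568) + e^(−2.9036) = 1.0000 + 0.17412 + 0.14131 + 0.054825 = 1.3703.
⟨E⟩ = Σ Eᵢ e^(−Eᵢ/kT) / Z = (0·1.0000 + 0.0360·0.17412 + 0.0403·0.14131 + 0.0598·0.054825) / 1.3703 = 0.0111 eV.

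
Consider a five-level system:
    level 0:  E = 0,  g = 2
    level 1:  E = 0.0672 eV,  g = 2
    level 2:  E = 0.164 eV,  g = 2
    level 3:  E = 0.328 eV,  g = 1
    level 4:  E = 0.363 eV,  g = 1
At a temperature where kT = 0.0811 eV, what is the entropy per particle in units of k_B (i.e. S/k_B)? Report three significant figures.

1.59

Eᵢ/kT = 0, 0.82861, 2.0222, 4.0444, 4.4760.
Z = Σ gᵢe^(−Eᵢ/kT) = 2·e^(−0) + 2·e^(−0.82861) + 2·e^(−2.0222) + 1·e^(−4.0444) + 1·e^(−4.4760) = 2.0000 + 0.87331 + 0.26473 + 0.017520 + 0.011379 = 3.1669.
⟨E⟩ = Σ EᵢPᵢ = 0.035359 eV.
S/k_B = ln Z + ⟨E⟩/kT = ln(3.1669) + 0.035359/0.0811 = 1.1528 + 0.43599 = 1.59.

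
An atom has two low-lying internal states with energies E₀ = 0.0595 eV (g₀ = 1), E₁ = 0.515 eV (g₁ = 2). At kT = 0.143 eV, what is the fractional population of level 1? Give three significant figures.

0.0764

Eᵢ/kT = 0.41608, 3.6014.
Z = Σ gᵢe^(−Eᵢ/kT) = 1·e^(−0.41608) + 2·e^(−3.6014) = 0.65963 + 0.054571 = 0.71420.
P₁ = g₁ e^(−E₁/kT) / Z = 0.054571/0.71420 = 0.0764.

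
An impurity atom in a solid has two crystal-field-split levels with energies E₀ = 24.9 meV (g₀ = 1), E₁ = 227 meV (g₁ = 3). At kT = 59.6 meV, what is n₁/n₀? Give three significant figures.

n₁/n₀ = (g₁/g₀) exp[−(E₁−E₀)/kT] = (3/1) × exp(−(202.1 meV)/(59.6 meV)) = (3/1) × exp(-3.3909) = 0.101.

0.101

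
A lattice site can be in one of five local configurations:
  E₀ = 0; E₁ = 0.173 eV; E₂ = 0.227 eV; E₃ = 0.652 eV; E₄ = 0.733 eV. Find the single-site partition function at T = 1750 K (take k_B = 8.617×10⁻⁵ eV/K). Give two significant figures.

k_BT = 8.617×10⁻⁵ × 1750 K = 0.1508 eV.
Eᵢ/kT = 0, 1.147, 1.505, 4.324, 4.861.
Z = Σ e^(−Eᵢ/kT) = e^(−0) + e^(−1.147) + e^(−1.505) + e^(−4.324) + e^(−4.861) = 1.000 + 0.3176 + 0.2220 + 0.01325 + 0.007743 = 1.561.

Z = 1.6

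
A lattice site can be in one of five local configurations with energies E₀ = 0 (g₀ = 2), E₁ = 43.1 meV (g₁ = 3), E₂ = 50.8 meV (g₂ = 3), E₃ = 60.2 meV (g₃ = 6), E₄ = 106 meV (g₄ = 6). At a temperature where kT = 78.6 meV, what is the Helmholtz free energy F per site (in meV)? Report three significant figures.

Eᵢ/kT = 0, 0.54835, 0.64631, 0.76590, 1.3486.
Z = Σ gᵢe^(−Eᵢ/kT) = 2·e^(−0) + 3·e^(−0.54835) + 3·e^(−0.64631) + 6·e^(−0.76590) + 6·e^(−1.3486) = 2.0000 + 1.7337 + 1.5719 + 2.7895 + 1.5576 = 9.6527.
F = −kT ln Z = −78.6 × ln(9.6527) = −78.6 × 2.2672 = -178 meV.

-178 meV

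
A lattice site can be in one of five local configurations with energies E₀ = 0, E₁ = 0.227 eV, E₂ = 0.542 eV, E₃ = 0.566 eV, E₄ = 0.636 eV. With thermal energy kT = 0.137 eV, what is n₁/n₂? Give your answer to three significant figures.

9.97

n₁/n₂ = exp[−(E₁−E₂)/kT] = exp(−(-0.315 eV)/(0.137 eV)) = exp(2.2993) = 9.97.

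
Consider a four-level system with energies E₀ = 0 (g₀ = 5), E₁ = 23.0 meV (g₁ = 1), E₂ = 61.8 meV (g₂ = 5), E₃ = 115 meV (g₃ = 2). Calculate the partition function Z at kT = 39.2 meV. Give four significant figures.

Z = 6.696

Eᵢ/kT = 0, 0.586735, 1.57653, 2.93367.
Z = Σ gᵢe^(−Eᵢ/kT) = 5·e^(−0) + 1·e^(−0.586735) + 5·e^(−1.57653) + 2·e^(−2.93367) = 5.00000 + 0.556140 + 1.03346 + 0.106403 = 6.69600.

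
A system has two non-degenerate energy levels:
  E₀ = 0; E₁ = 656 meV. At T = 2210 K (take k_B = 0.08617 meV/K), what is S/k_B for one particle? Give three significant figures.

k_BT = 0.08617 × 2210 K = 190.44 meV.
Eᵢ/kT = 0, 3.4447.
Z = Σ e^(−Eᵢ/kT) = e^(−0) + e^(−3.4447) = 1.0000 + 0.031914 = 1.0319.
⟨E⟩ = Σ EᵢPᵢ = 20.288 meV.
S/k_B = ln Z + ⟨E⟩/kT = ln(1.0319) + 20.288/190.44 = 0.031402 + 0.10653 = 0.138.

0.138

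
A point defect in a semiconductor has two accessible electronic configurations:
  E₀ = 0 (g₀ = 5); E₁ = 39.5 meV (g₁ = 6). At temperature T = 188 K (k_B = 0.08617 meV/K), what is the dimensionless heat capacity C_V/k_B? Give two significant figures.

k_BT = 0.08617 × 188 K = 16.20 meV.
Eᵢ/kT = 0, 2.438.
Z = Σ gᵢe^(−Eᵢ/kT) = 5·e^(−0) + 6·e^(−2.438) = 5.000 + 0.5240 = 5.524.
⟨E⟩ = 3.747 meV, ⟨E²⟩ = 148.0 meV².
C_V/k_B = (⟨E²⟩ − ⟨E⟩²)/(kT)² = (148.0 − 14.04)/262.4 = 0.51.

0.51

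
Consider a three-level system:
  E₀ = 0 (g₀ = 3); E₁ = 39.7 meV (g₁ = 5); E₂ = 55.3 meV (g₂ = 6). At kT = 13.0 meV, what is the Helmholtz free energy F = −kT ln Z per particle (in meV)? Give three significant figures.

-15.6 meV

Eᵢ/kT = 0, 3.0538, 4.2538.
Z = Σ gᵢe^(−Eᵢ/kT) = 3·e^(−0) + 5·e^(−3.0538) + 6·e^(−4.2538) = 3.0000 + 0.23590 + 0.085261 = 3.3212.
F = −kT ln Z = −13.0 × ln(3.3212) = −13.0 × 1.2003 = -15.6 meV.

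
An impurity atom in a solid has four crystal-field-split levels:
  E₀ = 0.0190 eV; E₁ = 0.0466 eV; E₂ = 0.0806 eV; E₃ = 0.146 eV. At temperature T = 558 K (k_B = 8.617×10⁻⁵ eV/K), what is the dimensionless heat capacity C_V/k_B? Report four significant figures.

k_BT = 8.617×10⁻⁵ × 558 K = 0.0480829 eV.
Eᵢ/kT = 0.395151, 0.969160, 1.67627, 3.03642.
Z = Σ e^(−Eᵢ/kT) = e^(−0.395151) + e^(−0.969160) + e^(−1.67627) + e^(−3.03642) = 0.673578 + 0.379402 + 0.187070 + 0.0480064 = 1.28806.
⟨E⟩ = 0.0408094 eV, ⟨E²⟩ = 0.00256637 eV².
C_V/k_B = (⟨E²⟩ − ⟨E⟩²)/(kT)² = (0.00256637 − 0.00166541)/0.00231197 = 0.3897.

0.3897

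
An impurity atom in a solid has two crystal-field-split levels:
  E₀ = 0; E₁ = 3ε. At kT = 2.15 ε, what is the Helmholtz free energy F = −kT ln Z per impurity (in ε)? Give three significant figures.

Eᵢ/kT = 0, 1.3953.
Z = Σ e^(−Eᵢ/kT) = e^(−0) + e^(−1.3953) = 1.0000 + 0.24776 = 1.2478.
F = −kT ln Z = −2.15 × ln(1.2478) = −2.15 × 0.22138 = -0.476 ε.

-0.476 ε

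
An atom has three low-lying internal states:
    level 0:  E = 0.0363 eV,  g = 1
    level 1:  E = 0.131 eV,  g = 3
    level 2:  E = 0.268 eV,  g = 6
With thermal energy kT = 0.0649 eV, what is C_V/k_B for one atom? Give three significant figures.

1.20

Eᵢ/kT = 0.55932, 2.0185, 4.1294.
Z = Σ gᵢe^(−Eᵢ/kT) = 1·e^(−0.55932) + 3·e^(−2.0185) + 6·e^(−4.1294) = 0.57160 + 0.39856 + 0.096555 = 1.0667.
⟨E⟩ = 0.092657 eV, ⟨E²⟩ = 0.013619 eV².
C_V/k_B = (⟨E²⟩ − ⟨E⟩²)/(kT)² = (0.013619 − 0.0085853)/0.0042120 = 1.20.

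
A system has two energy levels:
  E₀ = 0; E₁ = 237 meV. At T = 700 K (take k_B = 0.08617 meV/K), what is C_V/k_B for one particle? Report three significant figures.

k_BT = 0.08617 × 700 K = 60.319 meV.
Eᵢ/kT = 0, 3.9291.
Z = Σ e^(−Eᵢ/kT) = e^(−0) + e^(−3.9291) = 1.0000 + 0.019661 = 1.0197.
⟨E⟩ = 4.5696 meV, ⟨E²⟩ = 1083.0 meV².
C_V/k_B = (⟨E²⟩ − ⟨E⟩²)/(kT)² = (1083.0 − 20.881)/3638.4 = 0.292.

0.292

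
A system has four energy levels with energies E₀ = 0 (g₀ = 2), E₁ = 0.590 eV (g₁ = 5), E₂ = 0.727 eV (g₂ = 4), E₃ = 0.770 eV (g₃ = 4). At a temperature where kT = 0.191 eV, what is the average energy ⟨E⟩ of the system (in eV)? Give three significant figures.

0.106 eV

Eᵢ/kT = 0, 3.0890, 3.8063, 4.0314.
Z = Σ gᵢe^(−Eᵢ/kT) = 2·e^(−0) + 5·e^(−3.0890) + 4·e^(−3.8063) + 4·e^(−4.0314) = 2.0000 + 0.22774 + 0.088921 + 0.070998 = 2.3877.
⟨E⟩ = Σ Eᵢ gᵢe^(−Eᵢ/kT) / Z = (0·2.0000 + 0.590·0.22774 + 0.727·0.088921 + 0.770·0.070998) / 2.3877 = 0.106 eV.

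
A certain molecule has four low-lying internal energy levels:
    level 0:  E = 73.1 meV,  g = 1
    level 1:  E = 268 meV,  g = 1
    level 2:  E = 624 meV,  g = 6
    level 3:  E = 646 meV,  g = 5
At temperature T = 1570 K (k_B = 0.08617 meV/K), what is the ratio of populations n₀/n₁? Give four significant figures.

4.223

k_BT = 0.08617 × 1570 K = 135.287 meV.
n₀/n₁ = (g₀/g₁) exp[−(E₀−E₁)/kT] = (1/1) × exp(−(-194.9 meV)/(135.287 meV)) = (1/1) × exp(1.44064) = 4.223.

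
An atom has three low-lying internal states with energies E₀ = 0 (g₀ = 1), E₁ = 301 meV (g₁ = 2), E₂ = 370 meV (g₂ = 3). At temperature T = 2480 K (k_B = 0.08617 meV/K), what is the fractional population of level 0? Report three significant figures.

0.495

k_BT = 0.08617 × 2480 K = 213.70 meV.
Eᵢ/kT = 0, 1.4085, 1.7314.
Z = Σ gᵢe^(−Eᵢ/kT) = 1·e^(−0) + 2·e^(−1.4085) + 3·e^(−1.7314) = 1.0000 + 0.48902 + 0.53111 = 2.0201.
P₀ = g₀ e^(−E₀/kT) / Z = 1.0000/2.0201 = 0.495.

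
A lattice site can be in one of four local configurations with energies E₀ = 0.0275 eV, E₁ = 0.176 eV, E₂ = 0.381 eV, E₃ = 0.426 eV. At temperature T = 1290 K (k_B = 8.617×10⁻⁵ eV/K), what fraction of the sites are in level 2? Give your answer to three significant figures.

k_BT = 8.617×10⁻⁵ × 1290 K = 0.11116 eV.
Eᵢ/kT = 0.24739, 1.5833, 3.4275, 3.8323.
Z = Σ e^(−Eᵢ/kT) = e^(−0.24739) + e^(−1.5833) + e^(−3.4275) + e^(−3.8323) = 0.78084 + 0.20530 + 0.032468 + 0.021660 = 1.0403.
P₂ = e^(−E₂/kT) / Z = 0.032468/1.0403 = 0.0312.

0.0312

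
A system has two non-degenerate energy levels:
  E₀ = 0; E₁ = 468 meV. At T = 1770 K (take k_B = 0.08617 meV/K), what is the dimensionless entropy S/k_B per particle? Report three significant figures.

0.182

k_BT = 0.08617 × 1770 K = 152.52 meV.
Eᵢ/kT = 0, 3.0685.
Z = Σ e^(−Eᵢ/kT) = e^(−0) + e^(−3.0685) = 1.0000 + 0.046491 = 1.0465.
⟨E⟩ = Σ EᵢPᵢ = 20.791 meV.
S/k_B = ln Z + ⟨E⟩/kT = ln(1.0465) + 20.791/152.52 = 0.045451 + 0.13632 = 0.182.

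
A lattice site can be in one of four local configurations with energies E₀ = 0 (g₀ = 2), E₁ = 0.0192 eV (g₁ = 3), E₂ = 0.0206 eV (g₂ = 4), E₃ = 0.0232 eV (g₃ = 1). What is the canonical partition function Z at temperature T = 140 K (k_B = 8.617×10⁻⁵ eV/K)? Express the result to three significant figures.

Z = 3.48

k_BT = 8.617×10⁻⁵ × 140 K = 0.012064 eV.
Eᵢ/kT = 0, 1.5915, 1.7076, 1.9231.
Z = Σ gᵢe^(−Eᵢ/kT) = 2·e^(−0) + 3·e^(−1.5915) + 4·e^(−1.7076) + 1·e^(−1.9231) = 2.0000 + 0.61086 + 0.72520 + 0.14615 = 3.4822.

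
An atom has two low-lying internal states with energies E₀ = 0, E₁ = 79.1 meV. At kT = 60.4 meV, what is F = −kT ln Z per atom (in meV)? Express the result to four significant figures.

-14.43 meV

Eᵢ/kT = 0, 1.30960.
Z = Σ e^(−Eᵢ/kT) = e^(−0) + e^(−1.30960) = 1.00000 + 0.269928 = 1.26993.
F = −kT ln Z = −60.4 × ln(1.26993) = −60.4 × 0.238962 = -14.43 meV.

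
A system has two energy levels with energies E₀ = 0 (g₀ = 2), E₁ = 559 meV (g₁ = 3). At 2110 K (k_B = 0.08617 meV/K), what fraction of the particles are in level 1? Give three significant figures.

0.0648

k_BT = 0.08617 × 2110 K = 181.82 meV.
Eᵢ/kT = 0, 3.0745.
Z = Σ gᵢe^(−Eᵢ/kT) = 2·e^(−0) + 3·e^(−3.0745) = 2.0000 + 0.13864 = 2.1386.
P₁ = g₁ e^(−E₁/kT) / Z = 0.13864/2.1386 = 0.0648.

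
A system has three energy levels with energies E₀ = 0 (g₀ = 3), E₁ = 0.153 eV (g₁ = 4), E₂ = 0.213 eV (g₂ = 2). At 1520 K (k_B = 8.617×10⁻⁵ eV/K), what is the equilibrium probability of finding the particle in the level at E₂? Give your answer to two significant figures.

k_BT = 8.617×10⁻⁵ × 1520 K = 0.1310 eV.
Eᵢ/kT = 0, 1.168, 1.626.
Z = Σ gᵢe^(−Eᵢ/kT) = 3·e^(−0) + 4·e^(−1.168) + 2·e^(−1.626) = 3.000 + 1.244 + 0.3934 = 4.637.
P₂ = g₂ e^(−E₂/kT) / Z = 0.3934/4.637 = 0.085.

0.085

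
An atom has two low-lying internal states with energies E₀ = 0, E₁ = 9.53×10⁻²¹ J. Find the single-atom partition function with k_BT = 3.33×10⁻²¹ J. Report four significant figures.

Z = 1.057

Eᵢ/kT = 0, 2.86186.
Z = Σ e^(−Eᵢ/kT) = e^(−0) + e^(−2.86186) = 1.00000 + 0.0571623 = 1.05716.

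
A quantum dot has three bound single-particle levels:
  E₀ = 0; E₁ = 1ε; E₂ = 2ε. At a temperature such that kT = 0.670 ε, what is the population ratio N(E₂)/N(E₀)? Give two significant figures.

n₂/n₀ = exp[−(E₂−E₀)/kT] = exp(−(2ε)/(0.670ε)) = exp(-2.985) = 0.051.

0.051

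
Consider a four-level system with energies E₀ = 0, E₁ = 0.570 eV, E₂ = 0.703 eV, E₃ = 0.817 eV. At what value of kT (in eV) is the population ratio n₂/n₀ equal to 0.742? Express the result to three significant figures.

n₂/n₀ = exp[−(E₂−E₀)/kT] = 0.742.
⇒ (E₂−E₀)/kT = ln(1/0.742) = ln(1.3477) = 0.29840.
kT = 0.703 eV / 0.29840 = 2.36 eV.

2.36 eV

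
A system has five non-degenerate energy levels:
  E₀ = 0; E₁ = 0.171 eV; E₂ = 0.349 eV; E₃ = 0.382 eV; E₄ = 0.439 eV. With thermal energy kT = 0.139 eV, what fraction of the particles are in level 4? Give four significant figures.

0.02872

Eᵢ/kT = 0, 1.23022, 2.51079, 2.74820, 3.15827.
Z = Σ e^(−Eᵢ/kT) = e^(−0) + e^(−1.23022) + e^(−2.51079) + e^(−2.74820) + e^(−3.15827) = 1.00000 + 0.292228 + 0.0812041 + 0.0640430 + 0.0424992 = 1.47997.
P₄ = e^(−E₄/kT) / Z = 0.0424992/1.47997 = 0.02872.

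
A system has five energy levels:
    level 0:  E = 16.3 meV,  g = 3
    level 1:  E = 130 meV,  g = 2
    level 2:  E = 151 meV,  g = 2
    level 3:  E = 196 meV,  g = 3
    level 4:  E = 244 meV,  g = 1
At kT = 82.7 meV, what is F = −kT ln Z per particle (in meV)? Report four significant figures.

-104.4 meV

Eᵢ/kT = 0.197098, 1.57195, 1.82588, 2.37001, 2.95042.
Z = Σ gᵢe^(−Eᵢ/kT) = 3·e^(−0.197098) + 2·e^(−1.57195) + 2·e^(−1.82588) + 3·e^(−2.37001) + 1·e^(−2.95042) = 2.46333 + 0.415280 + 0.322152 + 0.280439 + 0.0523177 = 3.53352.
F = −kT ln Z = −82.7 × ln(3.53352) = −82.7 × 1.26229 = -104.4 meV.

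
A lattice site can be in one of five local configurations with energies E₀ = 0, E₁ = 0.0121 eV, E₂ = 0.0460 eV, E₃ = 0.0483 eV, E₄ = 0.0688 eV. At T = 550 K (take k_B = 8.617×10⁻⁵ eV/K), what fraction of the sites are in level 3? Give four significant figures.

k_BT = 8.617×10⁻⁵ × 550 K = 0.0473935 eV.
Eᵢ/kT = 0, 0.255309, 0.970597, 1.01913, 1.45168.
Z = Σ e^(−Eᵢ/kT) = e^(−0) + e^(−0.255309) + e^(−0.970597) + e^(−1.01913) + e^(−1.45168) = 1.00000 + 0.774677 + 0.378857 + 0.360909 + 0.234177 = 2.74862.
P₃ = e^(−E₃/kT) / Z = 0.360909/2.74862 = 0.1313.

0.1313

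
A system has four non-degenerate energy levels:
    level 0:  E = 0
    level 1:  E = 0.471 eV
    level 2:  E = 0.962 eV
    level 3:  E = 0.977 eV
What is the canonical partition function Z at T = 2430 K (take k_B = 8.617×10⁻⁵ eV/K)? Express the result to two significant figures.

k_BT = 8.617×10⁻⁵ × 2430 K = 0.2094 eV.
Eᵢ/kT = 0, 2.249, 4.594, 4.666.
Z = Σ e^(−Eᵢ/kT) = e^(−0) + e^(−2.249) + e^(−4.594) + e^(−4.666) = 1.000 + 0.1055 + 0.01011 + 0.009410 = 1.125.

Z = 1.1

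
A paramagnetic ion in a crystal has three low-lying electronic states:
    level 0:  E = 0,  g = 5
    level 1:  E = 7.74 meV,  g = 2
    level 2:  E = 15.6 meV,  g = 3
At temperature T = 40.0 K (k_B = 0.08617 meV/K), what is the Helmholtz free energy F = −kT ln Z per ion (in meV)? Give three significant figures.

-5.71 meV

k_BT = 0.08617 × 40.0 K = 3.4468 meV.
Eᵢ/kT = 0, 2.2456, 4.5259.
Z = Σ gᵢe^(−Eᵢ/kT) = 5·e^(−0) + 2·e^(−2.2456) + 3·e^(−4.5259) = 5.0000 + 0.21173 + 0.032475 = 5.2442.
F = −kT ln Z = −3.4468 × ln(5.2442) = −3.4468 × 1.6571 = -5.71 meV.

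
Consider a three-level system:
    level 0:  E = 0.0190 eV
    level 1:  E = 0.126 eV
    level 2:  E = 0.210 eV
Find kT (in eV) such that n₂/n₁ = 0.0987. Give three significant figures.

0.0363 eV

n₂/n₁ = exp[−(E₂−E₁)/kT] = 0.0987.
⇒ (E₂−E₁)/kT = ln(1/0.0987) = ln(10.132) = 2.3157.
kT = 0.084 eV / 2.3157 = 0.0363 eV.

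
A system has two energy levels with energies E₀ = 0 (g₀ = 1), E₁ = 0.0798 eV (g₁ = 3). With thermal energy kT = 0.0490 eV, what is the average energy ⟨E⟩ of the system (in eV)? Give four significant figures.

Eᵢ/kT = 0, 1.62857.
Z = Σ gᵢe^(−Eᵢ/kT) = 1·e^(−0) + 3·e^(−1.62857) = 1.00000 + 0.588630 = 1.58863.
⟨E⟩ = Σ Eᵢ gᵢe^(−Eᵢ/kT) / Z = (0·1.00000 + 0.0798·0.588630) / 1.58863 = 0.02957 eV.

0.02957 eV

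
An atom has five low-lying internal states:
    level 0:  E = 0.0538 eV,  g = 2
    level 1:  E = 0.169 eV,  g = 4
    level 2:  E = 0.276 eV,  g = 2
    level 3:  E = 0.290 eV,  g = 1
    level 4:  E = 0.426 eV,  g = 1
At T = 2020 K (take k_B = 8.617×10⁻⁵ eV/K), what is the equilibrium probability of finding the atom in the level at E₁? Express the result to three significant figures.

0.413

k_BT = 8.617×10⁻⁵ × 2020 K = 0.17406 eV.
Eᵢ/kT = 0.30909, 0.97093, 1.5857, 1.6661, 2.4474.
Z = Σ gᵢe^(−Eᵢ/kT) = 2·e^(−0.30909) + 4·e^(−0.97093) + 2·e^(−1.5857) + 1·e^(−1.6661) + 1·e^(−2.4474) = 1.4682 + 1.5149 + 0.40961 + 0.18898 + 0.086518 = 3.6682.
P₁ = g₁ e^(−E₁/kT) / Z = 1.5149/3.6682 = 0.413.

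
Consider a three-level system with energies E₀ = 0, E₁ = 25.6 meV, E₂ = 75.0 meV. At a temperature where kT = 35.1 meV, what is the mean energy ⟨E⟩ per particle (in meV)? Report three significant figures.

13.2 meV

Eᵢ/kT = 0, 0.72934, 2.1368.
Z = Σ e^(−Eᵢ/kT) = e^(−0) + e^(−0.72934) + e^(−2.1368) = 1.0000 + 0.48223 + 0.11803 = 1.6003.
⟨E⟩ = Σ Eᵢ e^(−Eᵢ/kT) / Z = (0·1.0000 + 25.6·0.48223 + 75.0·0.11803) / 1.6003 = 13.2 meV.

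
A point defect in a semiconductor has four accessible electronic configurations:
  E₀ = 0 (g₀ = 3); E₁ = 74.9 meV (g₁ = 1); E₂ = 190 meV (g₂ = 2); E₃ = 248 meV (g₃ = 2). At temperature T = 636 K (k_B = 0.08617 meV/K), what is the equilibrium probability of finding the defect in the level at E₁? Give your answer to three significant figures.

k_BT = 0.08617 × 636 K = 54.804 meV.
Eᵢ/kT = 0, 1.3667, 3.4669, 4.5252.
Z = Σ gᵢe^(−Eᵢ/kT) = 3·e^(−0) + 1·e^(−1.3667) + 2·e^(−3.4669) + 2·e^(−4.5252) = 3.0000 + 0.25495 + 0.062427 + 0.021665 = 3.3390.
P₁ = g₁ e^(−E₁/kT) / Z = 0.25495/3.3390 = 0.0764.

0.0764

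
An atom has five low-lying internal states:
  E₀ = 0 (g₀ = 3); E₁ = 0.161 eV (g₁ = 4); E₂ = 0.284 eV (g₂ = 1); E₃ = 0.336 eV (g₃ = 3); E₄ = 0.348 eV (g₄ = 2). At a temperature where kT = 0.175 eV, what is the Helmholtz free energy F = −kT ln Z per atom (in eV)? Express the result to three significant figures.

-0.298 eV

Eᵢ/kT = 0, 0.92000, 1.6229, 1.9200, 1.9886.
Z = Σ gᵢe^(−Eᵢ/kT) = 3·e^(−0) + 4·e^(−0.92000) + 1·e^(−1.6229) + 3·e^(−1.9200) + 2·e^(−1.9886) = 3.0000 + 1.5941 + 0.19733 + 0.43982 + 0.27377 = 5.5050.
F = −kT ln Z = −0.175 × ln(5.5050) = −0.175 × 1.7057 = -0.298 eV.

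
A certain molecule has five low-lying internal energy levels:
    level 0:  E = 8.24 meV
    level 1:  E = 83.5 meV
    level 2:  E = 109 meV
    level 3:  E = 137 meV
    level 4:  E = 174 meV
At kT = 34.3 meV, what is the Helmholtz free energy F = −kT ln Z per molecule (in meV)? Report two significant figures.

Eᵢ/kT = 0.2402, 2.434, 3.178, 3.994, 5.073.
Z = Σ e^(−Eᵢ/kT) = e^(−0.2402) + e^(−2.434) + e^(−3.178) + e^(−3.994) + e^(−5.073) = 0.7865 + 0.08769 + 0.04167 + 0.01843 + 0.006264 = 0.9406.
F = −kT ln Z = −34.3 × ln(0.9406) = −34.3 × -0.06124 = 2.1 meV.

2.1 meV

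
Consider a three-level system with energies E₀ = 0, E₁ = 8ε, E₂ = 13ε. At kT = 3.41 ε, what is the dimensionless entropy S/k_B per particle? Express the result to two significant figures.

0.39

Eᵢ/kT = 0, 2.346, 3.812.
Z = Σ e^(−Eᵢ/kT) = e^(−0) + e^(−2.346) + e^(−3.812) = 1.000 + 0.09575 + 0.02210 = 1.118.
⟨E⟩ = Σ EᵢPᵢ = 0.9421 ε.
S/k_B = ln Z + ⟨E⟩/kT = ln(1.118) + 0.9421/3.41 = 0.1115 + 0.2763 = 0.39.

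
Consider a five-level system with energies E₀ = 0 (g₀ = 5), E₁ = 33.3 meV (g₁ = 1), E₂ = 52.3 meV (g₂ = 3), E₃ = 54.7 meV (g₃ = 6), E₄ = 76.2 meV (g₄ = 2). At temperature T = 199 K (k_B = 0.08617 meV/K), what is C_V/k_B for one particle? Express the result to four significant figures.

0.7878

k_BT = 0.08617 × 199 K = 17.1478 meV.
Eᵢ/kT = 0, 1.94194, 3.04995, 3.18991, 4.44372.
Z = Σ gᵢe^(−Eᵢ/kT) = 5·e^(−0) + 1·e^(−1.94194) + 3·e^(−3.04995) + 6·e^(−3.18991) + 2·e^(−4.44372) = 5.00000 + 0.143425 + 0.142084 + 0.247053 + 0.0235043 = 5.55607.
⟨E⟩ = 4.95168 meV, ⟨E²⟩ = 256.182 meV².
C_V/k_B = (⟨E²⟩ − ⟨E⟩²)/(kT)² = (256.182 − 24.5191)/294.047 = 0.7878.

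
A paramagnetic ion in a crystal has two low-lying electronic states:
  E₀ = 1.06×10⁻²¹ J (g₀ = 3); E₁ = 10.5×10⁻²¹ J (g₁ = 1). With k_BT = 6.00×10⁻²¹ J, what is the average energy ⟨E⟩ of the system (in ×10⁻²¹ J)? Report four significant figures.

Eᵢ/kT = 0.176667, 1.75000.
Z = Σ gᵢe^(−Eᵢ/kT) = 3·e^(−0.176667) + 1·e^(−1.75000) = 2.51418 + 0.173774 = 2.68795.
⟨E⟩ = Σ Eᵢ gᵢe^(−Eᵢ/kT) / Z = (1.06·2.51418 + 10.5·0.173774) / 2.68795 = 1.670 ×10⁻²¹ J.

1.670 ×10⁻²¹ J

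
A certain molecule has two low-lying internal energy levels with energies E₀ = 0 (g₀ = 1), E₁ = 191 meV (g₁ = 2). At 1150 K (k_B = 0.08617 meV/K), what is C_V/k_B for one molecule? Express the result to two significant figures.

k_BT = 0.08617 × 1150 K = 99.10 meV.
Eᵢ/kT = 0, 1.927.
Z = Σ gᵢe^(−Eᵢ/kT) = 1·e^(−0) + 2·e^(−1.927) = 1.000 + 0.2912 = 1.291.
⟨E⟩ = 43.08 meV, ⟨E²⟩ = 8229 meV².
C_V/k_B = (⟨E²⟩ − ⟨E⟩²)/(kT)² = (8229 − 1856)/9821 = 0.65.

0.65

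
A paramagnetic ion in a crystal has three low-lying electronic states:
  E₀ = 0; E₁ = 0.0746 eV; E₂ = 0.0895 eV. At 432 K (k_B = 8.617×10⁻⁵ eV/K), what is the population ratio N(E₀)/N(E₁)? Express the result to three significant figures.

7.42

k_BT = 8.617×10⁻⁵ × 432 K = 0.037225 eV.
n₀/n₁ = exp[−(E₀−E₁)/kT] = exp(−(-0.0746 eV)/(0.037225 eV)) = exp(2.0040) = 7.42.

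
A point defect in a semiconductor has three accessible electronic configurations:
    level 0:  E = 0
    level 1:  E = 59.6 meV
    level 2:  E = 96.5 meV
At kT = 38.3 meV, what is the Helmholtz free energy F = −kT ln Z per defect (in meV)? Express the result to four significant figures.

-9.796 meV

Eᵢ/kT = 0, 1.55614, 2.51958.
Z = Σ e^(−Eᵢ/kT) = e^(−0) + e^(−1.55614) + e^(−2.51958) = 1.00000 + 0.210949 + 0.0804934 = 1.29144.
F = −kT ln Z = −38.3 × ln(1.29144) = −38.3 × 0.255758 = -9.796 meV.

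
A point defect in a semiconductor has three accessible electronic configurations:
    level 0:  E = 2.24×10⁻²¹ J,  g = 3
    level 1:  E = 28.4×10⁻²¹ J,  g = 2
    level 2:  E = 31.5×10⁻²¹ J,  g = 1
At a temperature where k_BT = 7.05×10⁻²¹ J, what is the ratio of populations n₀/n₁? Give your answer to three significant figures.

n₀/n₁ = (g₀/g₁) exp[−(E₀−E₁)/kT] = (3/2) × exp(−(-26.16 ×10⁻²¹ J)/(7.05 ×10⁻²¹ J)) = (3/2) × exp(3.7106) = 61.3.

61.3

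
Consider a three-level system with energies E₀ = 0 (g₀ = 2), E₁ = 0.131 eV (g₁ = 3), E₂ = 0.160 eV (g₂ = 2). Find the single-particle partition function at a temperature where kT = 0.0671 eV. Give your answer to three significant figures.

Eᵢ/kT = 0, 1.9523, 2.3845.
Z = Σ gᵢe^(−Eᵢ/kT) = 2·e^(−0) + 3·e^(−1.9523) + 2·e^(−2.3845) = 2.0000 + 0.42584 + 0.18427 = 2.6101.

Z = 2.61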